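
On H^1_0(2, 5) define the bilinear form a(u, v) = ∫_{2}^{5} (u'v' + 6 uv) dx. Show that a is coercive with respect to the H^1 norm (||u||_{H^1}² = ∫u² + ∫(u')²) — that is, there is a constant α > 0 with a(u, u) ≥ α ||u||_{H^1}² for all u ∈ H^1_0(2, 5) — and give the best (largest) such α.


α = 1

Coercivity of a(·,·) on H^1_0(2, 5) means a(u, u) ≥ α ||u||_{H^1}² for every u ∈ H^1_0.
The interval has length L = 3, and Poincaré/coercivity depend only on L. Here a(u, u) = ∫(u')² + (6)·∫u².
Here c = 6 ≥ 1, so a(u,u) = ∫(u')² + c∫u² ≥ ∫(u')² + ∫u² = ||u||_{H^1}², i.e. α = 1 works. No larger α is possible: a(u,u) ≥ α||u||_{H^1}² means (1−α)∫(u')² ≥ (α−c)∫u², and for the modes u_n = sin(nπ(x−x₀)/L) (x₀ the left endpoint) one has ∫u_n²/∫(u_n')² = (L/(nπ))² → 0, so a(u_n,u_n)/||u_n||_{H^1}² → 1. Hence the optimal constant is α = 1.
Therefore α = 1.


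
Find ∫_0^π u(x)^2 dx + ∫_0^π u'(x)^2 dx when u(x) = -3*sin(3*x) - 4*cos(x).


||u||_{H^1(0,π)}^2 = 61*π

u'(x) = 4*sin(x) - 9*cos(3*x).
Expand u² and (u')² and integrate term by term on (0, π), using: for integers n ≥ 1, ∫_0^π sin²(nx) dx = ∫_0^π cos²(nx) dx = π/2; for n ≠ n', ∫_0^π sin(nx)sin(n'x) dx = ∫_0^π cos(nx)cos(n'x) dx = 0; and by product-to-sum, ∫_0^π sin(nx)cos(n'x) dx = ½∫_0^π [sin((n+n')x) + sin((n−n')x)] dx, which is 0 when n+n' is even and 2n/(n²−n'²) when n+n' is odd (it need not vanish on (0, π)).
  u² squared terms: (-4)²·∫cos(x)² dx = 16·π/2 = 8*π;  (-3)²·∫sin(3x)² dx = 9·π/2 = 9*π/2.
  u² cross terms: 2·(-4)·(-3)·∫cos(x)·sin(3x) dx = 24·(0) = 0.
  So ∫_0^π u² dx = 8*π + 9*π/2 + 0 = 25*π/2.
  (u')² squared terms: (-9)²·∫cos(3x)² dx = 81·π/2 = 81*π/2;  (4)²·∫sin(x)² dx = 16·π/2 = 8*π.
  (u')² cross terms: 2·(-9)·(4)·∫cos(3x)·sin(x) dx = -72·(0) = 0.
  So ∫_0^π (u')² dx = 81*π/2 + 8*π + 0 = 97*π/2.
||u||_{H^1}^2 = (25*π/2) + (97*π/2) = 61*π.


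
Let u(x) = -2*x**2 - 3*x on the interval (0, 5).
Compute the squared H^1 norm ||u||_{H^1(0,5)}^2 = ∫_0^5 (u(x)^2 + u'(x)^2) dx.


||u||_{H^1}^2 = 17285/3

The H^1 norm (squared) on an interval (0, L) is
  ||u||_{H^1}^2 = ∫_0^L u(x)^2 dx + ∫_0^L u'(x)^2 dx.
Compute u'(x) = -4*x - 3.
Then u(x)^2 = 4*x**4 + 12*x**3 + 9*x**2 and u'(x)^2 = 16*x**2 + 24*x + 9.
Integrate each monomial from 0 to 5 using ∫_0^5 c·x^n dx = c·5^(n+1)/(n+1):
  ∫_0^5 u(x)^2 dx = ∫_0^5 (4*x^4 + 12*x^3 + 9*x^2) dx. Term by term:
    ∫_0^5 4*x^4 dx = 2500;  ∫_0^5 12*x^3 dx = 1875;  ∫_0^5 9*x^2 dx = 375.
  Sum: 2500 + 1875 + 375 = 4750.
  ∫_0^5 u'(x)^2 dx = ∫_0^5 (16*x^2 + 24*x + 9) dx. Term by term:
    ∫_0^5 16*x^2 dx = 2000/3;  ∫_0^5 24*x dx = 300;  ∫_0^5 9 dx = 45.
  Sum: 2000/3 + 300 + 45 = 3035/3.
Adding: ||u||_{H^1}^2 = 4750 + 3035/3 = 17285/3.


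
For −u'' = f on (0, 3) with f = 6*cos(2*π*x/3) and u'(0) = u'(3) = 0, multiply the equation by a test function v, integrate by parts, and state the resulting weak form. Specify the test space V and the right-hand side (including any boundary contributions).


V = H^1(0, 3) (no boundary constraint on v; u is determined up to an additive constant); weak form: ∫_0^3 u'v' dx = ∫_0^3 (6*cos(2*π*x/3)) v dx for all v ∈ V.

Multiply both sides by a test function v and integrate from 0 to 3:
  ∫_0^3 −u''(x) v(x) dx = ∫_0^3 f(x) v(x) dx.
Integrate the LHS by parts once:
  ∫_0^3 −u'' v dx = −[u'(x) v(x)]_0^3 + ∫_0^3 u'(x) v'(x) dx.
Thus ∫_0^3 u'(x) v'(x) dx = ∫_0^3 f(x) v(x) dx + [u'(x) v(x)]_0^3.
Choose V so that boundary terms are either known or forced to vanish.
u has homogeneous Neumann: u'(0) = u'(3) = 0. So [u' v]_0^3 = 0·v(3) − 0·v(0) = 0 for any v; take V = H^1(0, 3).
Weak formulation: find u (satisfying any essential BC) such that ∫_0^3 u'(x) v'(x) dx = ∫_0^3 f v dx for all v ∈ V (homogeneous Neumann, so boundary terms vanish).
Substituting f(x) = 6*cos(2*π*x/3), the right-hand side is ∫_0^3 (6*cos(2*π*x/3)) v dx.
Compatibility check (pure Neumann): taking v ≡ 1 ∈ V gives 0 = ∫_0^3 f dx + (0) − (0), i.e. ∫_0^3 f dx must equal u'(0) − u'(3) = 0. Indeed ∫_0^3 (6*cos(2*π*x/3)) dx = 0, so the data are compatible. The solution is then unique only up to an additive constant (fix it e.g. by requiring ∫_0^3 u dx = 0).


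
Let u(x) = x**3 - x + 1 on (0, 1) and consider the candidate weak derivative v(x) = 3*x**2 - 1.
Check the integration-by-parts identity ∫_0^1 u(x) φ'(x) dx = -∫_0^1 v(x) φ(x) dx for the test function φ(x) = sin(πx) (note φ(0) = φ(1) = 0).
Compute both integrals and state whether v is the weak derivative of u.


LHS = (12 - π^2)/π^3, RHS = (12 - π^2)/π^3. Yes, v = u' weakly.

u(x) = x**3 - x + 1, classical derivative u'(x) = 3*x**2 - 1.
φ(x) = sin(πx), so φ'(x) = π*cos(π*x).
Note φ(0) = φ(1) = 0, so the boundary term u·φ vanishes.
LHS = ∫_0^1 u(x) φ'(x) dx = ∫_0^1 (π*x^3*cos(π*x) - π*x*cos(π*x) + π*cos(π*x)) dx. Term by term:
  ∫_0^1 π*cos(π*x) dx = 0;  ∫_0^1 π*x^3*cos(π*x) dx = -3/π + 12/π^3;  ∫_0^1 -π*x*cos(π*x) dx = 2/π.
Sum: 0 + -3/π + 12/π^3 + 2/π = (12 - π^2)/π^3.
So LHS = (12 - π^2)/π^3.
∫_0^1 v(x) φ(x) dx = ∫_0^1 (3*x^2*sin(π*x) - sin(π*x)) dx. Term by term:
  ∫_0^1 -sin(π*x) dx = -2/π;  ∫_0^1 3*x^2*sin(π*x) dx = -12/π^3 + 3/π.
Sum: -2/π + -12/π^3 + 3/π = (-12 + π^2)/π^3.
So RHS = -∫_0^1 v(x) φ(x) dx = (12 - π^2)/π^3.
LHS = RHS, so the identity holds for this test φ.
Moreover u is smooth here and v(x) = u'(x) = 3*x**2 - 1 pointwise, so the identity holds for every test function. Hence v is the weak derivative of u.


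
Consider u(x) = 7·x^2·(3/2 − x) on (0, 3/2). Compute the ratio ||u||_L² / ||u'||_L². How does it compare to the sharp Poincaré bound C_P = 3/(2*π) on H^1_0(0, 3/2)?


||u||_L² / ||u'||_L² = 3*sqrt(14)/28 < C_P = 3/(2*π).

u(x) = 7·x^2·(3/2 − x), so u'(x) = 21*x*(1 - x).
u(x) = 7·x^2·(3/2 − x) vanishes at x = 0 and x = 3/2, so u ∈ H^1_0(0, 3/2). Differentiate via the product rule and integrate the resulting polynomials term by term.
  ∫_0^3/2 u² dx = ∫_0^3/2 (49*x^6 - 147*x^5 + 441*x^4/4) dx. Term by term:
    ∫_0^3/2 49*x^6 dx = 15309/128;  ∫_0^3/2 -147*x^5 dx = -35721/128;  ∫_0^3/2 441*x^4/4 dx = 107163/640.
  Sum: 15309/128 − 35721/128 + 107163/640 = 5103/640.
  ∫_0^3/2 (u')² dx = ∫_0^3/2 (441*x^4 - 882*x^3 + 441*x^2) dx. Term by term:
    ∫_0^3/2 441*x^4 dx = 107163/160;  ∫_0^3/2 -882*x^3 dx = -35721/32;  ∫_0^3/2 441*x^2 dx = 3969/8.
  Sum: 107163/160 − 35721/32 + 3969/8 = 3969/80.
∫_0^3/2 u² dx = 5103/640, so ||u||_L² = 27*sqrt(70)/80.
∫_0^3/2 (u')² dx = 3969/80, so ||u'||_L² = 63*sqrt(5)/20.
Ratio ||u||_L² / ||u'||_L² = 3*sqrt(14)/28.
Sharp Poincaré constant on H^1_0(0, 3/2) is C_P = L/π = 3/(2*π), achieved by sin(2*π/3·x).
A polynomial bump cannot attain the sharp Poincaré constant (only the first sine eigenfunction does), so the ratio is strictly less than C_P, consistent with ||u||_L² ≤ C_P ||u'||_L².


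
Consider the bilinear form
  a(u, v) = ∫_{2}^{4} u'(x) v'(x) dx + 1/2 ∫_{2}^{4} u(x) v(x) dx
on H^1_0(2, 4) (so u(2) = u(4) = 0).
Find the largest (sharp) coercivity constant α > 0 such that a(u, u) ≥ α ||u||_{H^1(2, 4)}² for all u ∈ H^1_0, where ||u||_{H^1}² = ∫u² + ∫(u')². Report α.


α = (2 + π^2)/(4 + π^2)

Coercivity of a(·,·) on H^1_0(2, 4) means a(u, u) ≥ α ||u||_{H^1}² for every u ∈ H^1_0.
The interval has length L = 2, and Poincaré/coercivity depend only on L. Here a(u, u) = ∫(u')² + (1/2)·∫u².
Here 0 < c = 1/2 < 1. The condition a(u,u) ≥ α||u||_{H^1}² reads (1−α)∫(u')² ≥ (α−c)∫u². Any admissible α is ≤ 1 (rapidly oscillating u have ∫u²/∫(u')² → 0), and α = 1 would force 0 ≥ (1−c)∫u², impossible since c < 1; so 1−α > 0. By the sharp Poincaré inequality on H^1_0 of an interval of length L, ∫(u')² ≥ (π/L)²∫u² with equality for the first sine mode sin(π(x−x₀)/L) (x₀ the left endpoint), so the inequality holds for all u iff (1−α)(π/L)² ≥ α − c, i.e. α ≤ ((π/L)² + c)/((π/L)² + 1) = (1 + c(L/π)²)/(1 + (L/π)²). With (π/L)² = π^2/4 and c = 1/2, the largest admissible constant is α = ((π/L)² + c)/((π/L)² + 1).
Simplifying, α = (2 + π^2)/(4 + π^2).


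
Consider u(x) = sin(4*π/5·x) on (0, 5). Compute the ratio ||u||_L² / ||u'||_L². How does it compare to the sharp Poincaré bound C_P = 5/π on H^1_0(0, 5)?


||u||_L² / ||u'||_L² = 5/(4*π) < C_P = 5/π.

u(x) = sin(4*π/5·x), so u'(x) = 4*π*cos(4*π*x/5)/5.
Writing u(x) = A·sin(kπx/L) with A = 1 and k = 4, use ∫_0^L sin²(kπx/L) dx = L/2 and ∫_0^L cos²(kπx/L) dx = L/2.
u² = 1·sin²(4*π/5·x) and (u')² = 16*π^2/25·cos²(4*π/5·x), and each of sin², cos² integrates to L/2 = 5/2 over (0, 5).
∫_0^5 u² dx = 5/2, so ||u||_L² = sqrt(10)/2.
∫_0^5 (u')² dx = 8*π^2/5, so ||u'||_L² = 2*sqrt(10)*π/5.
Ratio ||u||_L² / ||u'||_L² = 5/(4*π).
Sharp Poincaré constant on H^1_0(0, 5) is C_P = L/π = 5/π, achieved by sin(π/5·x).
This is the k = 4 harmonic; the ratio L/(kπ) is strictly less than C_P = L/π, consistent with the sharp inequality ||u||_L² ≤ C_P ||u'||_L².


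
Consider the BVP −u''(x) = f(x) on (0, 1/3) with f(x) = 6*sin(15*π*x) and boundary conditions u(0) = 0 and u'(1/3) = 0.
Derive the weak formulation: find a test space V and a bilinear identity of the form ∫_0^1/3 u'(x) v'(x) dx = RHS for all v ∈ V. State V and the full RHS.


V = {v ∈ H^1(0, 1/3) : v(0) = 0} (test functions vanish at x = 0 where u is specified); weak form: ∫_0^1/3 u'v' dx = ∫_0^1/3 (6*sin(15*π*x)) v dx for all v ∈ V.

Multiply both sides by a test function v and integrate from 0 to 1/3:
  ∫_0^1/3 −u''(x) v(x) dx = ∫_0^1/3 f(x) v(x) dx.
Integrate the LHS by parts once:
  ∫_0^1/3 −u'' v dx = −[u'(x) v(x)]_0^1/3 + ∫_0^1/3 u'(x) v'(x) dx.
Thus ∫_0^1/3 u'(x) v'(x) dx = ∫_0^1/3 f(x) v(x) dx + [u'(x) v(x)]_0^1/3.
Choose V so that boundary terms are either known or forced to vanish.
Mixed BC: u(0) = 0 (Dirichlet) and u'(1/3) = 0 (Neumann). Define V = {v ∈ H^1(0, 1/3) : v(0) = 0}. Then [u' v]_0^1/3 = u'(1/3)·v(1/3) − u'(0)·0 = 0.
Weak formulation: find u (satisfying any essential BC) such that ∫_0^1/3 u'(x) v'(x) dx = ∫_0^1/3 f v dx for all v ∈ V (Dirichlet at 0 absorbed into V; the Neumann datum at x = 1/3 is zero, so no boundary term remains).
Substituting f(x) = 6*sin(15*π*x), the right-hand side is ∫_0^1/3 (6*sin(15*π*x)) v dx.


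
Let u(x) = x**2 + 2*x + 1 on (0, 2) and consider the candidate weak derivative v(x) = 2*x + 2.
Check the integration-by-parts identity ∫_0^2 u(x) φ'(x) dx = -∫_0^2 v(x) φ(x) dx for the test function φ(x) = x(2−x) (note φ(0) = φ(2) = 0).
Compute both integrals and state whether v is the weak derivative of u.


LHS = -16/3, RHS = -16/3. Yes, v = u' weakly.

u(x) = x**2 + 2*x + 1, classical derivative u'(x) = 2*x + 2.
φ(x) = x(2−x), so φ'(x) = 2 - 2*x.
Note φ(0) = φ(2) = 0, so the boundary term u·φ vanishes.
LHS = ∫_0^2 u(x) φ'(x) dx = ∫_0^2 (-2*x^3 - 2*x^2 + 2*x + 2) dx. Term by term:
  ∫_0^2 -2*x^3 dx = -8;  ∫_0^2 -2*x^2 dx = -16/3;  ∫_0^2 2*x dx = 4;
  ∫_0^2 2 dx = 4.
Sum: -8 − 16/3 + 4 + 4 = -16/3.
So LHS = -16/3.
∫_0^2 v(x) φ(x) dx = ∫_0^2 (-2*x^3 + 2*x^2 + 4*x) dx. Term by term:
  ∫_0^2 -2*x^3 dx = -8;  ∫_0^2 2*x^2 dx = 16/3;  ∫_0^2 4*x dx = 8.
Sum: -8 + 16/3 + 8 = 16/3.
So RHS = -∫_0^2 v(x) φ(x) dx = -16/3.
LHS = RHS, so the identity holds for this test φ.
Moreover u is smooth here and v(x) = u'(x) = 2*x + 2 pointwise, so the identity holds for every test function. Hence v is the weak derivative of u.


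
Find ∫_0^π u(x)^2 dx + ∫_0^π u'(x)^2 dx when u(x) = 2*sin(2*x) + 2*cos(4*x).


||u||_{H^1(0,π)}^2 = 44*π

u'(x) = -8*sin(4*x) + 4*cos(2*x).
Expand u² and (u')² and integrate term by term on (0, π), using: for integers n ≥ 1, ∫_0^π sin²(nx) dx = ∫_0^π cos²(nx) dx = π/2; for n ≠ n', ∫_0^π sin(nx)sin(n'x) dx = ∫_0^π cos(nx)cos(n'x) dx = 0; and by product-to-sum, ∫_0^π sin(nx)cos(n'x) dx = ½∫_0^π [sin((n+n')x) + sin((n−n')x)] dx, which is 0 when n+n' is even and 2n/(n²−n'²) when n+n' is odd (it need not vanish on (0, π)).
  u² squared terms: (2)²·∫cos(4x)² dx = 4·π/2 = 2*π;  (2)²·∫sin(2x)² dx = 4·π/2 = 2*π.
  u² cross terms: 2·(2)·(2)·∫cos(4x)·sin(2x) dx = 8·(0) = 0.
  So ∫_0^π u² dx = 2*π + 2*π + 0 = 4*π.
  (u')² squared terms: (-8)²·∫sin(4x)² dx = 64·π/2 = 32*π;  (4)²·∫cos(2x)² dx = 16·π/2 = 8*π.
  (u')² cross terms: 2·(-8)·(4)·∫sin(4x)·cos(2x) dx = -64·(0) = 0.
  So ∫_0^π (u')² dx = 32*π + 8*π + 0 = 40*π.
||u||_{H^1}^2 = (4*π) + (40*π) = 44*π.


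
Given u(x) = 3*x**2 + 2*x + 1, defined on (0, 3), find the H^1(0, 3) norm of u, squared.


||u||_{H^1}^2 = 6177/5

The H^1 norm (squared) on an interval (0, L) is
  ||u||_{H^1}^2 = ∫_0^L u(x)^2 dx + ∫_0^L u'(x)^2 dx.
Compute u'(x) = 6*x + 2.
Then u(x)^2 = 9*x**4 + 12*x**3 + 10*x**2 + 4*x + 1 and u'(x)^2 = 36*x**2 + 24*x + 4.
Integrate each monomial from 0 to 3 using ∫_0^3 c·x^n dx = c·3^(n+1)/(n+1):
  ∫_0^3 u(x)^2 dx = ∫_0^3 (9*x^4 + 12*x^3 + 10*x^2 + 4*x + 1) dx. Term by term:
    ∫_0^3 9*x^4 dx = 2187/5;  ∫_0^3 12*x^3 dx = 243;  ∫_0^3 10*x^2 dx = 90;
    ∫_0^3 4*x dx = 18;  ∫_0^3 1 dx = 3.
  Sum: 2187/5 + 243 + 90 + 18 + 3 = 3957/5.
  ∫_0^3 u'(x)^2 dx = ∫_0^3 (36*x^2 + 24*x + 4) dx. Term by term:
    ∫_0^3 36*x^2 dx = 324;  ∫_0^3 24*x dx = 108;  ∫_0^3 4 dx = 12.
  Sum: 324 + 108 + 12 = 444.
Adding: ||u||_{H^1}^2 = 3957/5 + 444 = 6177/5.


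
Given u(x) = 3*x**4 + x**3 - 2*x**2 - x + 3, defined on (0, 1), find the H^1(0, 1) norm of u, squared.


||u||_{H^1}^2 = 377/20

The H^1 norm (squared) on an interval (0, L) is
  ||u||_{H^1}^2 = ∫_0^L u(x)^2 dx + ∫_0^L u'(x)^2 dx.
Compute u'(x) = 12*x**3 + 3*x**2 - 4*x - 1.
Then u(x)^2 = 9*x**8 + 6*x**7 - 11*x**6 - 10*x**5 + 20*x**4 + 10*x**3 - 11*x**2 - 6*x + 9 and u'(x)^2 = 144*x**6 + 72*x**5 - 87*x**4 - 48*x**3 + 10*x**2 + 8*x + 1.
Integrate each monomial from 0 to 1 using ∫_0^1 c·x^n dx = c·1^(n+1)/(n+1):
  ∫_0^1 u(x)^2 dx = ∫_0^1 (9*x^8 + 6*x^7 - 11*x^6 - 10*x^5 + 20*x^4 + 10*x^3 - 11*x^2 - 6*x + 9) dx. Term by term:
    ∫_0^1 9*x^8 dx = 1;  ∫_0^1 6*x^7 dx = 3/4;  ∫_0^1 -11*x^6 dx = -11/7;
    ∫_0^1 -10*x^5 dx = -5/3;  ∫_0^1 20*x^4 dx = 4;  ∫_0^1 10*x^3 dx = 5/2;
    ∫_0^1 -11*x^2 dx = -11/3;  ∫_0^1 -6*x dx = -3;  ∫_0^1 9 dx = 9.
  Sum: 1 + 3/4 − 11/7 − 5/3 + 4 + 5/2 − 11/3 − 3 + 9 = 617/84.
  ∫_0^1 u'(x)^2 dx = ∫_0^1 (144*x^6 + 72*x^5 - 87*x^4 - 48*x^3 + 10*x^2 + 8*x + 1) dx. Term by term:
    ∫_0^1 144*x^6 dx = 144/7;  ∫_0^1 72*x^5 dx = 12;  ∫_0^1 -87*x^4 dx = -87/5;
    ∫_0^1 -48*x^3 dx = -12;  ∫_0^1 10*x^2 dx = 10/3;  ∫_0^1 8*x dx = 4;
    ∫_0^1 1 dx = 1.
  Sum: 144/7 + 12 − 87/5 − 12 + 10/3 + 4 + 1 = 1208/105.
Adding: ||u||_{H^1}^2 = 617/84 + 1208/105 = 377/20.


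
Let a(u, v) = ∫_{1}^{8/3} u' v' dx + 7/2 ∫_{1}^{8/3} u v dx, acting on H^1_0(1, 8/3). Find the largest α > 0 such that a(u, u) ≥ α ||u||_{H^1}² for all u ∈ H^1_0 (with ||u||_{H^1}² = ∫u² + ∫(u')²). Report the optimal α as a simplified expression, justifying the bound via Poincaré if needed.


α = 1

Coercivity of a(·,·) on H^1_0(1, 8/3) means a(u, u) ≥ α ||u||_{H^1}² for every u ∈ H^1_0.
The interval has length L = 5/3, and Poincaré/coercivity depend only on L. Here a(u, u) = ∫(u')² + (7/2)·∫u².
Here c = 7/2 ≥ 1, so a(u,u) = ∫(u')² + c∫u² ≥ ∫(u')² + ∫u² = ||u||_{H^1}², i.e. α = 1 works. No larger α is possible: a(u,u) ≥ α||u||_{H^1}² means (1−α)∫(u')² ≥ (α−c)∫u², and for the modes u_n = sin(nπ(x−x₀)/L) (x₀ the left endpoint) one has ∫u_n²/∫(u_n')² = (L/(nπ))² → 0, so a(u_n,u_n)/||u_n||_{H^1}² → 1. Hence the optimal constant is α = 1.
Therefore α = 1.


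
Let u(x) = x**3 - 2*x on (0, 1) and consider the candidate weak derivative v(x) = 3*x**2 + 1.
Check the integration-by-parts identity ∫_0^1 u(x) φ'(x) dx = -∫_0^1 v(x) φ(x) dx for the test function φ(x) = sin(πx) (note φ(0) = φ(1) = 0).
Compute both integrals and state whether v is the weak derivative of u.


LHS = (π^2 + 12)/π^3, RHS = -5/π + 12/π^3. No, v is not the weak derivative of u.

u(x) = x**3 - 2*x, classical derivative u'(x) = 3*x**2 - 2.
φ(x) = sin(πx), so φ'(x) = π*cos(π*x).
Note φ(0) = φ(1) = 0, so the boundary term u·φ vanishes.
LHS = ∫_0^1 u(x) φ'(x) dx = ∫_0^1 (π*x^3*cos(π*x) - 2*π*x*cos(π*x)) dx. Term by term:
  ∫_0^1 π*x^3*cos(π*x) dx = -3/π + 12/π^3;  ∫_0^1 -2*π*x*cos(π*x) dx = 4/π.
Sum: -3/π + 12/π^3 + 4/π = (π^2 + 12)/π^3.
So LHS = (π^2 + 12)/π^3.
∫_0^1 v(x) φ(x) dx = ∫_0^1 (3*x^2*sin(π*x) + sin(π*x)) dx. Term by term:
  ∫_0^1 3*x^2*sin(π*x) dx = -12/π^3 + 3/π;  ∫_0^1 sin(π*x) dx = 2/π.
Sum: -12/π^3 + 3/π + 2/π = -12/π^3 + 5/π.
So RHS = -∫_0^1 v(x) φ(x) dx = -5/π + 12/π^3.
LHS − RHS = 6/π ≠ 0, so the identity fails.
(For a valid weak derivative the identity must hold for EVERY test function, in particular this one. The failure shows v is NOT the weak derivative of u.)
Correct weak derivative would be u'(x) = 3*x**2 - 2.


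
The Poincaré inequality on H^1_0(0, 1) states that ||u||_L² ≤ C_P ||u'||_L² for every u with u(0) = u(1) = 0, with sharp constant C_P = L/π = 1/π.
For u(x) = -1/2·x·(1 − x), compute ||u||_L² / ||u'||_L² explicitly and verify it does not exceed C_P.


||u||_L² / ||u'||_L² = sqrt(10)/10 < C_P = 1/π.

u(x) = -1/2·x·(1 − x), so u'(x) = x - 1/2.
u(x) = -1/2·x·(1 − x) vanishes at x = 0 and x = 1, so u ∈ H^1_0(0, 1). Differentiate via the product rule and integrate the resulting polynomials term by term.
  ∫_0^1 u² dx = ∫_0^1 (x^4/4 - x^3/2 + x^2/4) dx. Term by term:
    ∫_0^1 x^4/4 dx = 1/20;  ∫_0^1 -x^3/2 dx = -1/8;  ∫_0^1 x^2/4 dx = 1/12.
  Sum: 1/20 − 1/8 + 1/12 = 1/120.
  ∫_0^1 (u')² dx = ∫_0^1 (x^2 - x + 1/4) dx. Term by term:
    ∫_0^1 x^2 dx = 1/3;  ∫_0^1 -x dx = -1/2;  ∫_0^1 1/4 dx = 1/4.
  Sum: 1/3 − 1/2 + 1/4 = 1/12.
∫_0^1 u² dx = 1/120, so ||u||_L² = sqrt(30)/60.
∫_0^1 (u')² dx = 1/12, so ||u'||_L² = sqrt(3)/6.
Ratio ||u||_L² / ||u'||_L² = sqrt(10)/10.
Sharp Poincaré constant on H^1_0(0, 1) is C_P = L/π = 1/π, achieved by sin(π·x).
A polynomial bump cannot attain the sharp Poincaré constant (only the first sine eigenfunction does), so the ratio is strictly less than C_P, consistent with ||u||_L² ≤ C_P ||u'||_L².


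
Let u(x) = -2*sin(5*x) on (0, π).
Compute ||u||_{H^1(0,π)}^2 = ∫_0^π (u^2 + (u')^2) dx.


||u||_{H^1(0,π)}^2 = 52*π

u'(x) = -10*cos(5*x).
Expand u² and (u')² and integrate term by term on (0, π), using: for integers n ≥ 1, ∫_0^π sin²(nx) dx = ∫_0^π cos²(nx) dx = π/2; for n ≠ n', ∫_0^π sin(nx)sin(n'x) dx = ∫_0^π cos(nx)cos(n'x) dx = 0; and by product-to-sum, ∫_0^π sin(nx)cos(n'x) dx = ½∫_0^π [sin((n+n')x) + sin((n−n')x)] dx, which is 0 when n+n' is even and 2n/(n²−n'²) when n+n' is odd (it need not vanish on (0, π)).
  u² squared terms: (-2)²·∫sin(5x)² dx = 4·π/2 = 2*π.
  So ∫_0^π u² dx = 2*π.
  (u')² squared terms: (-10)²·∫cos(5x)² dx = 100·π/2 = 50*π.
  So ∫_0^π (u')² dx = 50*π.
||u||_{H^1}^2 = (2*π) + (50*π) = 52*π.


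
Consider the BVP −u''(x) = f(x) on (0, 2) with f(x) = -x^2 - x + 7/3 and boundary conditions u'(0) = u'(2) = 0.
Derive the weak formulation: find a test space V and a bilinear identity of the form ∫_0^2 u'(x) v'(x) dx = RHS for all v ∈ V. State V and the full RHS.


V = H^1(0, 2) (no boundary constraint on v; u is determined up to an additive constant); weak form: ∫_0^2 u'v' dx = ∫_0^2 (-x^2 - x + 7/3) v dx for all v ∈ V.

Multiply both sides by a test function v and integrate from 0 to 2:
  ∫_0^2 −u''(x) v(x) dx = ∫_0^2 f(x) v(x) dx.
Integrate the LHS by parts once:
  ∫_0^2 −u'' v dx = −[u'(x) v(x)]_0^2 + ∫_0^2 u'(x) v'(x) dx.
Thus ∫_0^2 u'(x) v'(x) dx = ∫_0^2 f(x) v(x) dx + [u'(x) v(x)]_0^2.
Choose V so that boundary terms are either known or forced to vanish.
u has homogeneous Neumann: u'(0) = u'(2) = 0. So [u' v]_0^2 = 0·v(2) − 0·v(0) = 0 for any v; take V = H^1(0, 2).
Weak formulation: find u (satisfying any essential BC) such that ∫_0^2 u'(x) v'(x) dx = ∫_0^2 f v dx for all v ∈ V (homogeneous Neumann, so boundary terms vanish).
Substituting f(x) = -x^2 - x + 7/3, the right-hand side is ∫_0^2 (-x^2 - x + 7/3) v dx.
Compatibility check (pure Neumann): taking v ≡ 1 ∈ V gives 0 = ∫_0^2 f dx + (0) − (0), i.e. ∫_0^2 f dx must equal u'(0) − u'(2) = 0. Indeed ∫_0^2 (-x^2 - x + 7/3) dx = 0, so the data are compatible. The solution is then unique only up to an additive constant (fix it e.g. by requiring ∫_0^2 u dx = 0).


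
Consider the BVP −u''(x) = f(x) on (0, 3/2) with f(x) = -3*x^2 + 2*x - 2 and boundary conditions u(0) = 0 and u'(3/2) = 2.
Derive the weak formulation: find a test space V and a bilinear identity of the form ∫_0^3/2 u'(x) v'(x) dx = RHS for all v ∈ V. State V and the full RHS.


V = {v ∈ H^1(0, 3/2) : v(0) = 0} (test functions vanish at x = 0 where u is specified); weak form: ∫_0^3/2 u'v' dx = ∫_0^3/2 (-3*x^2 + 2*x - 2) v dx + 2·v(3/2) for all v ∈ V.

Multiply both sides by a test function v and integrate from 0 to 3/2:
  ∫_0^3/2 −u''(x) v(x) dx = ∫_0^3/2 f(x) v(x) dx.
Integrate the LHS by parts once:
  ∫_0^3/2 −u'' v dx = −[u'(x) v(x)]_0^3/2 + ∫_0^3/2 u'(x) v'(x) dx.
Thus ∫_0^3/2 u'(x) v'(x) dx = ∫_0^3/2 f(x) v(x) dx + [u'(x) v(x)]_0^3/2.
Choose V so that boundary terms are either known or forced to vanish.
Mixed BC: u(0) = 0 (Dirichlet) and u'(3/2) = 2 (Neumann). Define V = {v ∈ H^1(0, 3/2) : v(0) = 0}. Then [u' v]_0^3/2 = u'(3/2)·v(3/2) − u'(0)·0 = 2·v(3/2).
Weak formulation: find u (satisfying any essential BC) such that ∫_0^3/2 u'(x) v'(x) dx = ∫_0^3/2 f v dx + 2·v(3/2) for all v ∈ V (Dirichlet at 0 absorbed into V; Neumann datum at x = 3/2 contributes the boundary term).
Substituting f(x) = -3*x^2 + 2*x - 2, the right-hand side is ∫_0^3/2 (-3*x^2 + 2*x - 2) v dx + 2·v(3/2).


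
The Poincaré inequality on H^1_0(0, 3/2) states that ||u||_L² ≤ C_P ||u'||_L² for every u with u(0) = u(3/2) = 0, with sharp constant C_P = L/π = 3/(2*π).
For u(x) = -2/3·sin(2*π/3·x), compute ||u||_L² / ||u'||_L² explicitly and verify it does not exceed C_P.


||u||_L² / ||u'||_L² = 3/(2*π) = C_P.

u(x) = -2/3·sin(2*π/3·x), so u'(x) = -4*π*cos(2*π*x/3)/9.
Writing u(x) = A·sin(kπx/L) with A = -2/3 and k = 1, use ∫_0^L sin²(kπx/L) dx = L/2 and ∫_0^L cos²(kπx/L) dx = L/2.
u² = 4/9·sin²(2*π/3·x) and (u')² = 16*π^2/81·cos²(2*π/3·x), and each of sin², cos² integrates to L/2 = 3/4 over (0, 3/2).
∫_0^3/2 u² dx = 1/3, so ||u||_L² = sqrt(3)/3.
∫_0^3/2 (u')² dx = 4*π^2/27, so ||u'||_L² = 2*sqrt(3)*π/9.
Ratio ||u||_L² / ||u'||_L² = 3/(2*π).
Sharp Poincaré constant on H^1_0(0, 3/2) is C_P = L/π = 3/(2*π), achieved by sin(2*π/3·x).
This is the k = 1 eigenfunction (up to amplitude), so the ratio equals the sharp Poincaré constant exactly.


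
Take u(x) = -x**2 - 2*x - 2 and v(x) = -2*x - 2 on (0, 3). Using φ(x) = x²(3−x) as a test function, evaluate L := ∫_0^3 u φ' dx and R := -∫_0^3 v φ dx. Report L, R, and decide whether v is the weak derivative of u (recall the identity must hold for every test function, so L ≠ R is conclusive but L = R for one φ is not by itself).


LHS = 189/5, RHS = 189/5. Yes, v = u' weakly.

u(x) = -x**2 - 2*x - 2, classical derivative u'(x) = -2*x - 2.
φ(x) = x²(3−x), so φ'(x) = 3*x*(2 - x).
Note φ(0) = φ(3) = 0, so the boundary term u·φ vanishes.
LHS = ∫_0^3 u(x) φ'(x) dx = ∫_0^3 (3*x^4 - 6*x^2 - 12*x) dx. Term by term:
  ∫_0^3 3*x^4 dx = 729/5;  ∫_0^3 -6*x^2 dx = -54;  ∫_0^3 -12*x dx = -54.
Sum: 729/5 − 54 − 54 = 189/5.
So LHS = 189/5.
∫_0^3 v(x) φ(x) dx = ∫_0^3 (2*x^4 - 4*x^3 - 6*x^2) dx. Term by term:
  ∫_0^3 2*x^4 dx = 486/5;  ∫_0^3 -4*x^3 dx = -81;  ∫_0^3 -6*x^2 dx = -54.
Sum: 486/5 − 81 − 54 = -189/5.
So RHS = -∫_0^3 v(x) φ(x) dx = 189/5.
LHS = RHS, so the identity holds for this test φ.
Moreover u is smooth here and v(x) = u'(x) = -2*x - 2 pointwise, so the identity holds for every test function. Hence v is the weak derivative of u.


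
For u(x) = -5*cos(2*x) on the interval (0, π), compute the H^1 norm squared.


||u||_{H^1(0,π)}^2 = 125*π/2

u'(x) = 10*sin(2*x).
Expand u² and (u')² and integrate term by term on (0, π), using: for integers n ≥ 1, ∫_0^π sin²(nx) dx = ∫_0^π cos²(nx) dx = π/2; for n ≠ n', ∫_0^π sin(nx)sin(n'x) dx = ∫_0^π cos(nx)cos(n'x) dx = 0; and by product-to-sum, ∫_0^π sin(nx)cos(n'x) dx = ½∫_0^π [sin((n+n')x) + sin((n−n')x)] dx, which is 0 when n+n' is even and 2n/(n²−n'²) when n+n' is odd (it need not vanish on (0, π)).
  u² squared terms: (-5)²·∫cos(2x)² dx = 25·π/2 = 25*π/2.
  So ∫_0^π u² dx = 25*π/2.
  (u')² squared terms: (10)²·∫sin(2x)² dx = 100·π/2 = 50*π.
  So ∫_0^π (u')² dx = 50*π.
||u||_{H^1}^2 = (25*π/2) + (50*π) = 125*π/2.


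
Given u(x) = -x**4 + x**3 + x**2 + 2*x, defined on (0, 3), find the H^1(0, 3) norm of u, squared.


||u||_{H^1}^2 = 308697/140

The H^1 norm (squared) on an interval (0, L) is
  ||u||_{H^1}^2 = ∫_0^L u(x)^2 dx + ∫_0^L u'(x)^2 dx.
Compute u'(x) = -4*x**3 + 3*x**2 + 2*x + 2.
Then u(x)^2 = x**8 - 2*x**7 - x**6 - 2*x**5 + 5*x**4 + 4*x**3 + 4*x**2 and u'(x)^2 = 16*x**6 - 24*x**5 - 7*x**4 - 4*x**3 + 16*x**2 + 8*x + 4.
Integrate each monomial from 0 to 3 using ∫_0^3 c·x^n dx = c·3^(n+1)/(n+1):
  ∫_0^3 u(x)^2 dx = ∫_0^3 (x^8 - 2*x^7 - x^6 - 2*x^5 + 5*x^4 + 4*x^3 + 4*x^2) dx. Term by term:
    ∫_0^3 x^8 dx = 2187;  ∫_0^3 -2*x^7 dx = -6561/4;  ∫_0^3 -x^6 dx = -2187/7;
    ∫_0^3 -2*x^5 dx = -243;  ∫_0^3 5*x^4 dx = 243;  ∫_0^3 4*x^3 dx = 81;
    ∫_0^3 4*x^2 dx = 36.
  Sum: 2187 − 6561/4 − 2187/7 − 243 + 243 + 81 + 36 = 9837/28.
  ∫_0^3 u'(x)^2 dx = ∫_0^3 (16*x^6 - 24*x^5 - 7*x^4 - 4*x^3 + 16*x^2 + 8*x + 4) dx. Term by term:
    ∫_0^3 16*x^6 dx = 34992/7;  ∫_0^3 -24*x^5 dx = -2916;  ∫_0^3 -7*x^4 dx = -1701/5;
    ∫_0^3 -4*x^3 dx = -81;  ∫_0^3 16*x^2 dx = 144;  ∫_0^3 8*x dx = 36;
    ∫_0^3 4 dx = 12.
  Sum: 34992/7 − 2916 − 1701/5 − 81 + 144 + 36 + 12 = 64878/35.
Adding: ||u||_{H^1}^2 = 9837/28 + 64878/35 = 308697/140.


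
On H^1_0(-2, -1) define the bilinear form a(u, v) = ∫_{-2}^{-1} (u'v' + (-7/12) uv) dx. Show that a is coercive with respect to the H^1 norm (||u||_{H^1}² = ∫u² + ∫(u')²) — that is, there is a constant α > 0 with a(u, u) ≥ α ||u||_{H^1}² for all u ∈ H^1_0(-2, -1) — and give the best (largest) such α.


α = (-7/12 + π^2)/(1 + π^2)

Coercivity of a(·,·) on H^1_0(-2, -1) means a(u, u) ≥ α ||u||_{H^1}² for every u ∈ H^1_0.
The interval has length L = 1, and Poincaré/coercivity depend only on L. Here a(u, u) = ∫(u')² + (-7/12)·∫u².
Here c = -7/12 < 0 with |c| < (π/L)² = π^2, so coercivity still holds. The condition a(u,u) ≥ α||u||_{H^1}² reads (1−α)∫(u')² ≥ (α−c)∫u². Any admissible α is ≤ 1 (rapidly oscillating u have ∫u²/∫(u')² → 0), and α = 1 would force 0 ≥ (1−c)∫u², impossible since c < 1; so 1−α > 0. By the sharp Poincaré inequality on H^1_0 of an interval of length L, ∫(u')² ≥ (π/L)²∫u² with equality for the first sine mode sin(π(x−x₀)/L) (x₀ the left endpoint), so the inequality holds for all u iff (1−α)(π/L)² ≥ α − c, i.e. α ≤ ((π/L)² + c)/((π/L)² + 1) = (1 + c(L/π)²)/(1 + (L/π)²). (Direct route, valid since c ≤ 0: Poincaré gives c∫u² ≥ c(L/π)²∫(u')², so a(u,u) ≥ (1 + c(L/π)²)∫(u')², while ||u||_{H^1}² ≤ (1 + (L/π)²)∫(u')²; dividing yields the same α.) With (π/L)² = π^2 and c = -7/12, the largest admissible constant is α = ((π/L)² + c)/((π/L)² + 1).
Simplifying, α = (-7/12 + π^2)/(1 + π^2).


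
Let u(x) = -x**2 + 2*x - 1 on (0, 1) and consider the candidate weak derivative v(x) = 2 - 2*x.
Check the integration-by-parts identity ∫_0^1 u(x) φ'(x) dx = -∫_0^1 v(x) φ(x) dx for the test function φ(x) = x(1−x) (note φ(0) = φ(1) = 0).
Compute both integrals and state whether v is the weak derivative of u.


LHS = -1/6, RHS = -1/6. Yes, v = u' weakly.

u(x) = -x**2 + 2*x - 1, classical derivative u'(x) = 2 - 2*x.
φ(x) = x(1−x), so φ'(x) = 1 - 2*x.
Note φ(0) = φ(1) = 0, so the boundary term u·φ vanishes.
LHS = ∫_0^1 u(x) φ'(x) dx = ∫_0^1 (2*x^3 - 5*x^2 + 4*x - 1) dx. Term by term:
  ∫_0^1 2*x^3 dx = 1/2;  ∫_0^1 -5*x^2 dx = -5/3;  ∫_0^1 4*x dx = 2;
  ∫_0^1 -1 dx = -1.
Sum: 1/2 − 5/3 + 2 − 1 = -1/6.
So LHS = -1/6.
∫_0^1 v(x) φ(x) dx = ∫_0^1 (2*x^3 - 4*x^2 + 2*x) dx. Term by term:
  ∫_0^1 2*x^3 dx = 1/2;  ∫_0^1 -4*x^2 dx = -4/3;  ∫_0^1 2*x dx = 1.
Sum: 1/2 − 4/3 + 1 = 1/6.
So RHS = -∫_0^1 v(x) φ(x) dx = -1/6.
LHS = RHS, so the identity holds for this test φ.
Moreover u is smooth here and v(x) = u'(x) = 2 - 2*x pointwise, so the identity holds for every test function. Hence v is the weak derivative of u.


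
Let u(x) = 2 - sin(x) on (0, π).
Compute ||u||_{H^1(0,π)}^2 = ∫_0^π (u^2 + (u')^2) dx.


||u||_{H^1(0,π)}^2 = -8 + 5*π

u'(x) = -cos(x).
Expand u² and (u')² and integrate term by term on (0, π), using: for integers n ≥ 1, ∫_0^π sin²(nx) dx = ∫_0^π cos²(nx) dx = π/2; for n ≠ n', ∫_0^π sin(nx)sin(n'x) dx = ∫_0^π cos(nx)cos(n'x) dx = 0; and by product-to-sum, ∫_0^π sin(nx)cos(n'x) dx = ½∫_0^π [sin((n+n')x) + sin((n−n')x)] dx, which is 0 when n+n' is even and 2n/(n²−n'²) when n+n' is odd (it need not vanish on (0, π)). For the constant mode: ∫_0^π 1 dx = π, ∫_0^π cos(nx) dx = 0, ∫_0^π sin(nx) dx = (1−(−1)^n)/n.
  u² squared terms: (2)²·∫1 dx = 4·π = 4*π;  (-1)²·∫sin(x)² dx = 1·π/2 = π/2.
  u² cross terms: 2·(2)·(-1)·∫1·sin(x) dx = -4·(2) = -8.
  So ∫_0^π u² dx = 4*π + π/2 − 8 = -8 + 9*π/2.
  (u')² squared terms: (-1)²·∫cos(x)² dx = 1·π/2 = π/2.
  So ∫_0^π (u')² dx = π/2.
||u||_{H^1}^2 = (-8 + 9*π/2) + (π/2) = -8 + 5*π.


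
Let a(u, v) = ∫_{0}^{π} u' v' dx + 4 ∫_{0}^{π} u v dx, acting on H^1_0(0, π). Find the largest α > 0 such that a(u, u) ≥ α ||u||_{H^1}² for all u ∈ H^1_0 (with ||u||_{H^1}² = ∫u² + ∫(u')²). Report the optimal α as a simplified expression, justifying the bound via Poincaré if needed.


α = 1

Coercivity of a(·,·) on H^1_0(0, π) means a(u, u) ≥ α ||u||_{H^1}² for every u ∈ H^1_0.
The interval has length L = π, and Poincaré/coercivity depend only on L. Here a(u, u) = ∫(u')² + (4)·∫u².
Here c = 4 ≥ 1, so a(u,u) = ∫(u')² + c∫u² ≥ ∫(u')² + ∫u² = ||u||_{H^1}², i.e. α = 1 works. No larger α is possible: a(u,u) ≥ α||u||_{H^1}² means (1−α)∫(u')² ≥ (α−c)∫u², and for the modes u_n = sin(nπ(x−x₀)/L) (x₀ the left endpoint) one has ∫u_n²/∫(u_n')² = (L/(nπ))² → 0, so a(u_n,u_n)/||u_n||_{H^1}² → 1. Hence the optimal constant is α = 1.
Therefore α = 1.


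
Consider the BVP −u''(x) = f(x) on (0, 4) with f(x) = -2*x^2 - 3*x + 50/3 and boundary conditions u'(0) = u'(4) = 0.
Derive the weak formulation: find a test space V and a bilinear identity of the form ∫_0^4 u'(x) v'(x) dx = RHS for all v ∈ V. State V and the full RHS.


V = H^1(0, 4) (no boundary constraint on v; u is determined up to an additive constant); weak form: ∫_0^4 u'v' dx = ∫_0^4 (-2*x^2 - 3*x + 50/3) v dx for all v ∈ V.

Multiply both sides by a test function v and integrate from 0 to 4:
  ∫_0^4 −u''(x) v(x) dx = ∫_0^4 f(x) v(x) dx.
Integrate the LHS by parts once:
  ∫_0^4 −u'' v dx = −[u'(x) v(x)]_0^4 + ∫_0^4 u'(x) v'(x) dx.
Thus ∫_0^4 u'(x) v'(x) dx = ∫_0^4 f(x) v(x) dx + [u'(x) v(x)]_0^4.
Choose V so that boundary terms are either known or forced to vanish.
u has homogeneous Neumann: u'(0) = u'(4) = 0. So [u' v]_0^4 = 0·v(4) − 0·v(0) = 0 for any v; take V = H^1(0, 4).
Weak formulation: find u (satisfying any essential BC) such that ∫_0^4 u'(x) v'(x) dx = ∫_0^4 f v dx for all v ∈ V (homogeneous Neumann, so boundary terms vanish).
Substituting f(x) = -2*x^2 - 3*x + 50/3, the right-hand side is ∫_0^4 (-2*x^2 - 3*x + 50/3) v dx.
Compatibility check (pure Neumann): taking v ≡ 1 ∈ V gives 0 = ∫_0^4 f dx + (0) − (0), i.e. ∫_0^4 f dx must equal u'(0) − u'(4) = 0. Indeed ∫_0^4 (-2*x^2 - 3*x + 50/3) dx = 0, so the data are compatible. The solution is then unique only up to an additive constant (fix it e.g. by requiring ∫_0^4 u dx = 0).


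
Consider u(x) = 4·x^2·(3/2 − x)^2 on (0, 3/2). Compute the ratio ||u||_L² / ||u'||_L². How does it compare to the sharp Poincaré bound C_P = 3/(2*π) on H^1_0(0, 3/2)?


||u||_L² / ||u'||_L² = sqrt(3)/4 < C_P = 3/(2*π).

u(x) = 4·x^2·(3/2 − x)^2, so u'(x) = 2*x*(2*x - 3)*(4*x - 3).
u(x) = 4·x^2·(3/2 − x)^2 vanishes at x = 0 and x = 3/2, so u ∈ H^1_0(0, 3/2). Differentiate via the product rule and integrate the resulting polynomials term by term.
  ∫_0^3/2 u² dx = ∫_0^3/2 (16*x^8 - 96*x^7 + 216*x^6 - 216*x^5 + 81*x^4) dx. Term by term:
    ∫_0^3/2 16*x^8 dx = 2187/32;  ∫_0^3/2 -96*x^7 dx = -19683/64;  ∫_0^3/2 216*x^6 dx = 59049/112;
    ∫_0^3/2 -216*x^5 dx = -6561/16;  ∫_0^3/2 81*x^4 dx = 19683/160.
  Sum: 2187/32 − 19683/64 + 59049/112 − 6561/16 + 19683/160 = 2187/2240.
  ∫_0^3/2 (u')² dx = ∫_0^3/2 (256*x^6 - 1152*x^5 + 1872*x^4 - 1296*x^3 + 324*x^2) dx. Term by term:
    ∫_0^3/2 256*x^6 dx = 4374/7;  ∫_0^3/2 -1152*x^5 dx = -2187;  ∫_0^3/2 1872*x^4 dx = 28431/10;
    ∫_0^3/2 -1296*x^3 dx = -6561/4;  ∫_0^3/2 324*x^2 dx = 729/2.
  Sum: 4374/7 − 2187 + 28431/10 − 6561/4 + 729/2 = 729/140.
∫_0^3/2 u² dx = 2187/2240, so ||u||_L² = 27*sqrt(105)/280.
∫_0^3/2 (u')² dx = 729/140, so ||u'||_L² = 27*sqrt(35)/70.
Ratio ||u||_L² / ||u'||_L² = sqrt(3)/4.
Sharp Poincaré constant on H^1_0(0, 3/2) is C_P = L/π = 3/(2*π), achieved by sin(2*π/3·x).
A polynomial bump cannot attain the sharp Poincaré constant (only the first sine eigenfunction does), so the ratio is strictly less than C_P, consistent with ||u||_L² ≤ C_P ||u'||_L².


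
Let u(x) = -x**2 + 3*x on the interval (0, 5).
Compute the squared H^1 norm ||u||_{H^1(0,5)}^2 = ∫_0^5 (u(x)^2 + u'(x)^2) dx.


||u||_{H^1}^2 = 745/6

The H^1 norm (squared) on an interval (0, L) is
  ||u||_{H^1}^2 = ∫_0^L u(x)^2 dx + ∫_0^L u'(x)^2 dx.
Compute u'(x) = 3 - 2*x.
Then u(x)^2 = x**4 - 6*x**3 + 9*x**2 and u'(x)^2 = 4*x**2 - 12*x + 9.
Integrate each monomial from 0 to 5 using ∫_0^5 c·x^n dx = c·5^(n+1)/(n+1):
  ∫_0^5 u(x)^2 dx = ∫_0^5 (x^4 - 6*x^3 + 9*x^2) dx. Term by term:
    ∫_0^5 x^4 dx = 625;  ∫_0^5 -6*x^3 dx = -1875/2;  ∫_0^5 9*x^2 dx = 375.
  Sum: 625 − 1875/2 + 375 = 125/2.
  ∫_0^5 u'(x)^2 dx = ∫_0^5 (4*x^2 - 12*x + 9) dx. Term by term:
    ∫_0^5 4*x^2 dx = 500/3;  ∫_0^5 -12*x dx = -150;  ∫_0^5 9 dx = 45.
  Sum: 500/3 − 150 + 45 = 185/3.
Adding: ||u||_{H^1}^2 = 125/2 + 185/3 = 745/6.


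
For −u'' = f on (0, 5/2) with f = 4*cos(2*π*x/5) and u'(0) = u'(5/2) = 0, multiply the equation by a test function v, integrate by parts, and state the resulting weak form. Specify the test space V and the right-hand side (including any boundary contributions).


V = H^1(0, 5/2) (no boundary constraint on v; u is determined up to an additive constant); weak form: ∫_0^5/2 u'v' dx = ∫_0^5/2 (4*cos(2*π*x/5)) v dx for all v ∈ V.

Multiply both sides by a test function v and integrate from 0 to 5/2:
  ∫_0^5/2 −u''(x) v(x) dx = ∫_0^5/2 f(x) v(x) dx.
Integrate the LHS by parts once:
  ∫_0^5/2 −u'' v dx = −[u'(x) v(x)]_0^5/2 + ∫_0^5/2 u'(x) v'(x) dx.
Thus ∫_0^5/2 u'(x) v'(x) dx = ∫_0^5/2 f(x) v(x) dx + [u'(x) v(x)]_0^5/2.
Choose V so that boundary terms are either known or forced to vanish.
u has homogeneous Neumann: u'(0) = u'(5/2) = 0. So [u' v]_0^5/2 = 0·v(5/2) − 0·v(0) = 0 for any v; take V = H^1(0, 5/2).
Weak formulation: find u (satisfying any essential BC) such that ∫_0^5/2 u'(x) v'(x) dx = ∫_0^5/2 f v dx for all v ∈ V (homogeneous Neumann, so boundary terms vanish).
Substituting f(x) = 4*cos(2*π*x/5), the right-hand side is ∫_0^5/2 (4*cos(2*π*x/5)) v dx.
Compatibility check (pure Neumann): taking v ≡ 1 ∈ V gives 0 = ∫_0^5/2 f dx + (0) − (0), i.e. ∫_0^5/2 f dx must equal u'(0) − u'(5/2) = 0. Indeed ∫_0^5/2 (4*cos(2*π*x/5)) dx = 0, so the data are compatible. The solution is then unique only up to an additive constant (fix it e.g. by requiring ∫_0^5/2 u dx = 0).


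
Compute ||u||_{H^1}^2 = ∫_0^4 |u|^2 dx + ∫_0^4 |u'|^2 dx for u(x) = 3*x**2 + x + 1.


||u||_{H^1}^2 = 48968/15

The H^1 norm (squared) on an interval (0, L) is
  ||u||_{H^1}^2 = ∫_0^L u(x)^2 dx + ∫_0^L u'(x)^2 dx.
Compute u'(x) = 6*x + 1.
Then u(x)^2 = 9*x**4 + 6*x**3 + 7*x**2 + 2*x + 1 and u'(x)^2 = 36*x**2 + 12*x + 1.
Integrate each monomial from 0 to 4 using ∫_0^4 c·x^n dx = c·4^(n+1)/(n+1):
  ∫_0^4 u(x)^2 dx = ∫_0^4 (9*x^4 + 6*x^3 + 7*x^2 + 2*x + 1) dx. Term by term:
    ∫_0^4 9*x^4 dx = 9216/5;  ∫_0^4 6*x^3 dx = 384;  ∫_0^4 7*x^2 dx = 448/3;
    ∫_0^4 2*x dx = 16;  ∫_0^4 1 dx = 4.
  Sum: 9216/5 + 384 + 448/3 + 16 + 4 = 35948/15.
  ∫_0^4 u'(x)^2 dx = ∫_0^4 (36*x^2 + 12*x + 1) dx. Term by term:
    ∫_0^4 36*x^2 dx = 768;  ∫_0^4 12*x dx = 96;  ∫_0^4 1 dx = 4.
  Sum: 768 + 96 + 4 = 868.
Adding: ||u||_{H^1}^2 = 35948/15 + 868 = 48968/15.


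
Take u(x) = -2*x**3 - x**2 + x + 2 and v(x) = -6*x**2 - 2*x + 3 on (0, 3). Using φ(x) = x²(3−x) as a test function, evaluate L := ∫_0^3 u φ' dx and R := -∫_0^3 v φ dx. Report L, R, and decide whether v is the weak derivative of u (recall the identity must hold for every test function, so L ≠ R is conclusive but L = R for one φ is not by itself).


LHS = 3267/20, RHS = 2997/20. No, v is not the weak derivative of u.

u(x) = -2*x**3 - x**2 + x + 2, classical derivative u'(x) = -6*x**2 - 2*x + 1.
φ(x) = x²(3−x), so φ'(x) = 3*x*(2 - x).
Note φ(0) = φ(3) = 0, so the boundary term u·φ vanishes.
LHS = ∫_0^3 u(x) φ'(x) dx = ∫_0^3 (6*x^5 - 9*x^4 - 9*x^3 + 12*x) dx. Term by term:
  ∫_0^3 6*x^5 dx = 729;  ∫_0^3 -9*x^4 dx = -2187/5;  ∫_0^3 -9*x^3 dx = -729/4;
  ∫_0^3 12*x dx = 54.
Sum: 729 − 2187/5 − 729/4 + 54 = 3267/20.
So LHS = 3267/20.
∫_0^3 v(x) φ(x) dx = ∫_0^3 (6*x^5 - 16*x^4 - 9*x^3 + 9*x^2) dx. Term by term:
  ∫_0^3 6*x^5 dx = 729;  ∫_0^3 -16*x^4 dx = -3888/5;  ∫_0^3 -9*x^3 dx = -729/4;
  ∫_0^3 9*x^2 dx = 81.
Sum: 729 − 3888/5 − 729/4 + 81 = -2997/20.
So RHS = -∫_0^3 v(x) φ(x) dx = 2997/20.
LHS − RHS = 27/2 ≠ 0, so the identity fails.
(For a valid weak derivative the identity must hold for EVERY test function, in particular this one. The failure shows v is NOT the weak derivative of u.)
Correct weak derivative would be u'(x) = -6*x**2 - 2*x + 1.


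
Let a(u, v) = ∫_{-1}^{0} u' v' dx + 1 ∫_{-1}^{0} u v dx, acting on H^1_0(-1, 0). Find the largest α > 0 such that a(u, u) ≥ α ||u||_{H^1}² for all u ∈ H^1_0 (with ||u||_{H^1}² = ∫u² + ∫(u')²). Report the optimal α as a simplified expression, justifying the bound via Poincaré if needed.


α = 1

Coercivity of a(·,·) on H^1_0(-1, 0) means a(u, u) ≥ α ||u||_{H^1}² for every u ∈ H^1_0.
The interval has length L = 1, and Poincaré/coercivity depend only on L. Here a(u, u) = ∫(u')² + (1)·∫u².
Here c = 1 ≥ 1, so a(u,u) = ∫(u')² + c∫u² ≥ ∫(u')² + ∫u² = ||u||_{H^1}², i.e. α = 1 works. No larger α is possible: a(u,u) ≥ α||u||_{H^1}² means (1−α)∫(u')² ≥ (α−c)∫u², and for the modes u_n = sin(nπ(x−x₀)/L) (x₀ the left endpoint) one has ∫u_n²/∫(u_n')² = (L/(nπ))² → 0, so a(u_n,u_n)/||u_n||_{H^1}² → 1. Hence the optimal constant is α = 1.
Therefore α = 1.


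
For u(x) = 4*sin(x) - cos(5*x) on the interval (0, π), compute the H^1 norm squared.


||u||_{H^1(0,π)}^2 = 29*π

u'(x) = 5*sin(5*x) + 4*cos(x).
Expand u² and (u')² and integrate term by term on (0, π), using: for integers n ≥ 1, ∫_0^π sin²(nx) dx = ∫_0^π cos²(nx) dx = π/2; for n ≠ n', ∫_0^π sin(nx)sin(n'x) dx = ∫_0^π cos(nx)cos(n'x) dx = 0; and by product-to-sum, ∫_0^π sin(nx)cos(n'x) dx = ½∫_0^π [sin((n+n')x) + sin((n−n')x)] dx, which is 0 when n+n' is even and 2n/(n²−n'²) when n+n' is odd (it need not vanish on (0, π)).
  u² squared terms: (-1)²·∫cos(5x)² dx = 1·π/2 = π/2;  (4)²·∫sin(x)² dx = 16·π/2 = 8*π.
  u² cross terms: 2·(-1)·(4)·∫cos(5x)·sin(x) dx = -8·(0) = 0.
  So ∫_0^π u² dx = π/2 + 8*π + 0 = 17*π/2.
  (u')² squared terms: (4)²·∫cos(x)² dx = 16·π/2 = 8*π;  (5)²·∫sin(5x)² dx = 25·π/2 = 25*π/2.
  (u')² cross terms: 2·(4)·(5)·∫cos(x)·sin(5x) dx = 40·(0) = 0.
  So ∫_0^π (u')² dx = 8*π + 25*π/2 + 0 = 41*π/2.
||u||_{H^1}^2 = (17*π/2) + (41*π/2) = 29*π.
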